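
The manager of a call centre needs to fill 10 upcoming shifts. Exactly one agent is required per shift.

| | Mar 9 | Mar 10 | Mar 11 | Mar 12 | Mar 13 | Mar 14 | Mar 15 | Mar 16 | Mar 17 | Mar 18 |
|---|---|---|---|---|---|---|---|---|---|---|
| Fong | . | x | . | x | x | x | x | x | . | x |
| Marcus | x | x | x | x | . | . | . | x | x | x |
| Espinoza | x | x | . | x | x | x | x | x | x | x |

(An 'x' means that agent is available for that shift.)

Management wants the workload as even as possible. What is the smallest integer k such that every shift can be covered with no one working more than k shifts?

4

With 3 agents and 10 worker-slots to fill, someone must work at least ⌈10/3⌉ = 4 shifts, so k ≥ 4.
k = 4 works: Mar 9→Marcus, Mar 10→Fong, Mar 11→Marcus, Mar 12→Marcus, Mar 13→Fong, Mar 14→Fong, Mar 15→Fong, Mar 16→Espinoza, Mar 17→Marcus, Mar 18→Espinoza.
Loads: Fong 4, Marcus 4, Espinoza 2 — all ≤ 4.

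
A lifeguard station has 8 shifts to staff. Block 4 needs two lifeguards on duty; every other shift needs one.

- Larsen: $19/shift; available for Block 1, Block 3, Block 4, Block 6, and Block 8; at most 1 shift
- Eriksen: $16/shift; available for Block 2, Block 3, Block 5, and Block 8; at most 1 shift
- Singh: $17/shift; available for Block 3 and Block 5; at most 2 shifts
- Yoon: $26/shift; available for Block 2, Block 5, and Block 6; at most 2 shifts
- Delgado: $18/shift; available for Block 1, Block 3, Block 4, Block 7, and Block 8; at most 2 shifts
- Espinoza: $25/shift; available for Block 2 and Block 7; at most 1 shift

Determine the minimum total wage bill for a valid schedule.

Block 4 can only be covered by Larsen and Delgado, so that assignment is forced.
Picking the cheapest available lifeguard for each shift independently would cost $156, but that ignores the shift limits.
An optimal schedule: Block 1→Delgado, Block 2→Yoon, Block 3→Singh, Block 4→Larsen+Delgado, Block 5→Singh, Block 6→Yoon, Block 7→Espinoza, Block 8→Eriksen.
Total: 18 + 26 + 17 + 19 + 18 + 17 + 26 + 25 + 16 = $182.

$182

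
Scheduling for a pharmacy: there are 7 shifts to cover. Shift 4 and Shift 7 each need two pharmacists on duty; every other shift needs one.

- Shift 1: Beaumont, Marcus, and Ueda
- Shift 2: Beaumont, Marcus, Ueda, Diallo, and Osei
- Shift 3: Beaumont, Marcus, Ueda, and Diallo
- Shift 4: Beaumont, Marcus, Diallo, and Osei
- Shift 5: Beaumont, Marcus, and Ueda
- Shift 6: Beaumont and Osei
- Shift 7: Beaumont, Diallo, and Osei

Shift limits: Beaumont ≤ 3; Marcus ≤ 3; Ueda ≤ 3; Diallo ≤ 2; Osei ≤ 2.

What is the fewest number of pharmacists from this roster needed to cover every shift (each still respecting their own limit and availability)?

9 slots to fill and no one can take more than 3, so at least ⌈9/3⌉ = 3 pharmacists are needed.
No set of 3 pharmacists can cover every shift (each such set leaves at least one shift with no one available or exceeds a cap).
Beaumont, Marcus, Ueda, and Diallo alone can cover everything: Shift 1→Beaumont, Shift 2→Marcus, Shift 3→Ueda, Shift 4→Marcus+Diallo, Shift 5→Marcus, Shift 6→Beaumont, Shift 7→Beaumont+Diallo.

4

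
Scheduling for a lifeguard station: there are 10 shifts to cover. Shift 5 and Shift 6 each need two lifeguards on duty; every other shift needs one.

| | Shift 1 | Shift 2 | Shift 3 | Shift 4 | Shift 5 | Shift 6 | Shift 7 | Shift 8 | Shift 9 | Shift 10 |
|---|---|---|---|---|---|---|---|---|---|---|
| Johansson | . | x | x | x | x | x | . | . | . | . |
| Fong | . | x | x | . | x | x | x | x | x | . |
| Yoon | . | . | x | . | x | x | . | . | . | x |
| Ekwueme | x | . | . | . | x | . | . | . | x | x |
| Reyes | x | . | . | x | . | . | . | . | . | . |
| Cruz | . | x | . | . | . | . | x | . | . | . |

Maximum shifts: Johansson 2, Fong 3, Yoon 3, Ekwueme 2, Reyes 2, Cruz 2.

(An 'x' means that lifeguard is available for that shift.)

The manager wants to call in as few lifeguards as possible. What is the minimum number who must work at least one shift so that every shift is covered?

12 slots to fill and no one can take more than 3, so at least ⌈12/3⌉ = 4 lifeguards are needed.
Any 4 lifeguards together have capacity at most 3+3+2+2 = 10 < 12 slots, so 4 can never suffice.
Johansson, Fong, Yoon, Ekwueme, and Reyes alone can cover everything: Shift 1→Reyes, Shift 2→Johansson, Shift 3→Yoon, Shift 4→Reyes, Shift 5→Yoon+Ekwueme, Shift 6→Johansson+Yoon, Shift 7→Fong, Shift 8→Fong, Shift 9→Fong, Shift 10→Ekwueme.

5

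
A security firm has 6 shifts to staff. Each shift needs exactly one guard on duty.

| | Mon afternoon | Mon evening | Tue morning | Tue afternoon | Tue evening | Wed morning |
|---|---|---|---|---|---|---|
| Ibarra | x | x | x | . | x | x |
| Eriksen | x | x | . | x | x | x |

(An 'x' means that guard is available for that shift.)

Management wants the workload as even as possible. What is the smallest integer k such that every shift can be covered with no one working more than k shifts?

3

With 2 guards and 6 worker-slots to fill, someone must work at least ⌈6/2⌉ = 3 shifts, so k ≥ 3.
k = 3 works: Mon afternoon→Ibarra, Mon evening→Ibarra, Tue morning→Ibarra, Tue afternoon→Eriksen, Tue evening→Eriksen, Wed morning→Eriksen.
Loads: Ibarra 3, Eriksen 3 — all ≤ 3.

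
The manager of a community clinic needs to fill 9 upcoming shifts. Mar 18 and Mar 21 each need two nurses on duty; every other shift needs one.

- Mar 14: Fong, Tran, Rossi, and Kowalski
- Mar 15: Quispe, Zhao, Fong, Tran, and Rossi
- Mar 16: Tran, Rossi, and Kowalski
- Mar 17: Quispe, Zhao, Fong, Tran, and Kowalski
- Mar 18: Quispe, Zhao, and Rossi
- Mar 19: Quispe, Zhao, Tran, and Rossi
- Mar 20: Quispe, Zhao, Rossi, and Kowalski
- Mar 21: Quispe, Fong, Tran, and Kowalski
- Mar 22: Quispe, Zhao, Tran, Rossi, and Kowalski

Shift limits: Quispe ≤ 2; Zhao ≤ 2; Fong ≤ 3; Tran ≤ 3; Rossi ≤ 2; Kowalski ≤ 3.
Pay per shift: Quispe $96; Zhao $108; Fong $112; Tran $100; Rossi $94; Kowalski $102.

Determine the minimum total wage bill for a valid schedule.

Picking the cheapest available nurse for each shift independently would cost $1046, but that ignores the shift limits.
An optimal schedule: Mar 14→Tran, Mar 15→Tran, Mar 16→Rossi, Mar 17→Kowalski, Mar 18→Rossi+Quispe, Mar 19→Quispe, Mar 20→Kowalski, Mar 21→Tran+Kowalski, Mar 22→Zhao.
Total: 100 + 100 + 94 + 102 + 94 + 96 + 96 + 102 + 100 + 102 + 108 = $1094.

$1094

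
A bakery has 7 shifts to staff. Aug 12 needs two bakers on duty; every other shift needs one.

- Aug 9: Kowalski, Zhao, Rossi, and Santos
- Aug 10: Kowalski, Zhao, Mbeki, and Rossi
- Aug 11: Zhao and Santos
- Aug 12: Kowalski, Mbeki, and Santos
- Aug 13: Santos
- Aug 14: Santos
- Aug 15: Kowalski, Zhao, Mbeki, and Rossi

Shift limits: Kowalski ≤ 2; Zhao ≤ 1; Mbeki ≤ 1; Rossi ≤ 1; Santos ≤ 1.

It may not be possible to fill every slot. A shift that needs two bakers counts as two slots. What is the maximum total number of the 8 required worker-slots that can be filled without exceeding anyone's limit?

6

Total capacity across all bakers is 2+1+1+1+1 = 6, and 8 slots are needed, so at most 6 can be filled.
An assignment achieving 6: Aug 9→Kowalski, Aug 10→Rossi, Aug 11→Zhao, Aug 12→Kowalski+Mbeki, Aug 13→Santos.
Loads: Kowalski 2/2, Zhao 1/1, Mbeki 1/1, Rossi 1/1, Santos 1/1.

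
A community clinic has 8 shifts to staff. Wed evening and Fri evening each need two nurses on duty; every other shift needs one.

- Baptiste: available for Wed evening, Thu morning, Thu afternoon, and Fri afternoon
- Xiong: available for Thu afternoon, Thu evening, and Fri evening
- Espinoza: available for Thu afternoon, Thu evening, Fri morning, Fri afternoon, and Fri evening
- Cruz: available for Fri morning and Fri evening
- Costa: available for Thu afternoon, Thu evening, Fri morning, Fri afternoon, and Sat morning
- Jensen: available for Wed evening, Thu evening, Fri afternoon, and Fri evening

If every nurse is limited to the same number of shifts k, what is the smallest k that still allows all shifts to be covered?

With 6 nurses and 10 worker-slots to fill, someone must work at least ⌈10/6⌉ = 2 shifts, so k ≥ 2.
k = 2 works: Wed evening→Baptiste+Jensen, Thu morning→Baptiste, Thu afternoon→Xiong, Thu evening→Xiong, Fri morning→Espinoza, Fri afternoon→Espinoza, Fri evening→Cruz+Jensen, Sat morning→Costa.
Loads: Baptiste 2, Xiong 2, Espinoza 2, Cruz 1, Costa 1, Jensen 2 — all ≤ 2.

2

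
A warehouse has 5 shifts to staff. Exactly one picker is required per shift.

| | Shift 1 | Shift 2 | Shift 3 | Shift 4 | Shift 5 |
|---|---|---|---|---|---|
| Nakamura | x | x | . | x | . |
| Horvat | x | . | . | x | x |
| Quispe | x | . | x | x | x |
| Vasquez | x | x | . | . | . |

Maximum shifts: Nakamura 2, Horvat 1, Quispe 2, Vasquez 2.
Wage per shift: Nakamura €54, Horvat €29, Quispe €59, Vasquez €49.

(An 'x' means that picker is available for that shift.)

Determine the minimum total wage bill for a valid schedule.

Shift 3 can only be covered by Quispe, so that assignment is forced.
Picking the cheapest available picker for each shift independently would cost €195, but that ignores the shift limits.
An optimal schedule: Shift 1→Vasquez, Shift 2→Vasquez, Shift 3→Quispe, Shift 4→Nakamura, Shift 5→Horvat.
Total: 49 + 49 + 59 + 54 + 29 = €240.

€240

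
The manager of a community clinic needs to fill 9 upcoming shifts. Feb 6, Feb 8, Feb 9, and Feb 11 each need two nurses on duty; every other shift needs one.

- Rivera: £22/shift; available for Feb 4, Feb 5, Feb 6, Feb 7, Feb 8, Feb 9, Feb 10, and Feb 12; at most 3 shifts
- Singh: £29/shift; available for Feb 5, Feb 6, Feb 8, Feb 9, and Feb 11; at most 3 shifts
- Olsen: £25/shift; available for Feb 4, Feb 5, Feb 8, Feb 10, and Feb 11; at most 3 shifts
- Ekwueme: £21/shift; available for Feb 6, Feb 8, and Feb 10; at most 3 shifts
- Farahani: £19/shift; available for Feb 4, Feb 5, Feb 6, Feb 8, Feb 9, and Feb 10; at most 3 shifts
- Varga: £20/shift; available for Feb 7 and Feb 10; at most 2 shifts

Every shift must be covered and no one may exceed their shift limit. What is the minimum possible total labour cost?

Feb 11 can only be covered by Singh and Olsen, so that assignment is forced.
Feb 12 can only be covered by Rivera, so that assignment is forced.
Picking the cheapest available nurse for each shift independently would cost £274, but that ignores the shift limits.
An optimal schedule: Feb 4→Farahani, Feb 5→Farahani, Feb 6→Ekwueme+Rivera, Feb 7→Varga, Feb 8→Ekwueme+Olsen, Feb 9→Farahani+Rivera, Feb 10→Varga, Feb 11→Olsen+Singh, Feb 12→Rivera.
Total: 19 + 19 + 21 + 22 + 20 + 21 + 25 + 19 + 22 + 20 + 25 + 29 + 22 = £284.

£284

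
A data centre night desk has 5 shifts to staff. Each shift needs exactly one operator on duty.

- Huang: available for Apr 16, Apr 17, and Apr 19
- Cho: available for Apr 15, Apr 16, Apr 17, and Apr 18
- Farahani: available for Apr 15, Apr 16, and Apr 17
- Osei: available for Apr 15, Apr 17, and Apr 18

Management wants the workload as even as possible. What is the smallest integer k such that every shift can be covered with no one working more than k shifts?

2

With 4 operators and 5 worker-slots to fill, someone must work at least ⌈5/4⌉ = 2 shifts, so k ≥ 2.
k = 2 works: Apr 15→Cho, Apr 16→Huang, Apr 17→Farahani, Apr 18→Cho, Apr 19→Huang.
Loads: Huang 2, Cho 2, Farahani 1, Osei 0 — all ≤ 2.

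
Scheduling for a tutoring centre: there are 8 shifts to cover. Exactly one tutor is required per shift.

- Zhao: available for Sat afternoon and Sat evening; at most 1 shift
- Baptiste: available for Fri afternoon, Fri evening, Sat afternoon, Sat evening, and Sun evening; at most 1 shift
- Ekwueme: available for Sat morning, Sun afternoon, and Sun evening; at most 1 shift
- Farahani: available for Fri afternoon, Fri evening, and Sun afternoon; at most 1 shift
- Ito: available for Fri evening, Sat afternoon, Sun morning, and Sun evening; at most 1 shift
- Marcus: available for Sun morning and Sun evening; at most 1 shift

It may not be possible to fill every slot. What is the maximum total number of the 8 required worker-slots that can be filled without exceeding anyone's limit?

6

Total capacity across all tutors is 1+1+1+1+1+1 = 6, and 8 slots are needed, so at most 6 can be filled.
An assignment achieving 6: Fri afternoon→Baptiste, Sat morning→Ekwueme, Sat evening→Zhao, Sun morning→Ito, Sun afternoon→Farahani, Sun evening→Marcus.
Loads: Zhao 1/1, Baptiste 1/1, Ekwueme 1/1, Farahani 1/1, Ito 1/1, Marcus 1/1.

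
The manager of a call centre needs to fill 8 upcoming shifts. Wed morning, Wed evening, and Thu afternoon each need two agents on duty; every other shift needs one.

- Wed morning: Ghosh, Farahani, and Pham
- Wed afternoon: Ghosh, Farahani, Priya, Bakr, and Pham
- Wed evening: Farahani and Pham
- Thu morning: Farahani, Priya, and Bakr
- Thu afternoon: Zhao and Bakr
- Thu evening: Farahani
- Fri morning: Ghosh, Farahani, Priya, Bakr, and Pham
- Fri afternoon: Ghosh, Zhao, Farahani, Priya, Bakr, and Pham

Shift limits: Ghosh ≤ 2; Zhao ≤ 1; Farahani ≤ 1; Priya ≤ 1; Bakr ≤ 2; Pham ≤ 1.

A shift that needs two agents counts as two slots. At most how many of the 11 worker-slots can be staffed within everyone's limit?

Total capacity across all agents is 2+1+1+1+2+1 = 8, and 11 slots are needed, so at most 8 can be filled.
An assignment achieving 8: Wed morning→Ghosh, Wed afternoon→Ghosh, Wed evening→Pham, Thu morning→Priya, Thu afternoon→Zhao+Bakr, Thu evening→Farahani, Fri morning→Bakr.
Loads: Ghosh 2/2, Zhao 1/1, Farahani 1/1, Priya 1/1, Bakr 2/2, Pham 1/1.

8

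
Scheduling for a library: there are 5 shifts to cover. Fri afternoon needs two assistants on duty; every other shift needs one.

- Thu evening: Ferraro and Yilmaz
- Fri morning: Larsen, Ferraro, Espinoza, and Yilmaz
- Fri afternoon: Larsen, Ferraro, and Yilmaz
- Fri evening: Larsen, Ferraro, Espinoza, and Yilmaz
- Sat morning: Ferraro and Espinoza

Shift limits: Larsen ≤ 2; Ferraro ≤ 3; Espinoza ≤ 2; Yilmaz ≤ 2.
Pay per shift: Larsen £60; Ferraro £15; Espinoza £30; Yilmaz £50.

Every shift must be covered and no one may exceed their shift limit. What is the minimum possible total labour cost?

£155

Picking the cheapest available assistant for each shift independently would cost £125, but that ignores the shift limits.
An optimal schedule: Thu evening→Ferraro, Fri morning→Espinoza, Fri afternoon→Ferraro+Yilmaz, Fri evening→Espinoza, Sat morning→Ferraro.
Total: 15 + 30 + 15 + 50 + 30 + 15 = £155.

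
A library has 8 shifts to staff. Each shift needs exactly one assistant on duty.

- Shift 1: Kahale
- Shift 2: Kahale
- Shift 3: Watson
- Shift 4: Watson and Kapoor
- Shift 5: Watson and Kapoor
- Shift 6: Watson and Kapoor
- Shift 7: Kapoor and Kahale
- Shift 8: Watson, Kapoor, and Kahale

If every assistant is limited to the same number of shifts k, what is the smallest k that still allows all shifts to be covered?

3

With 3 assistants and 8 worker-slots to fill, someone must work at least ⌈8/3⌉ = 3 shifts, so k ≥ 3.
k = 3 works: Shift 1→Kahale, Shift 2→Kahale, Shift 3→Watson, Shift 4→Watson, Shift 5→Watson, Shift 6→Kapoor, Shift 7→Kapoor, Shift 8→Kapoor.
Loads: Watson 3, Kapoor 3, Kahale 2 — all ≤ 3.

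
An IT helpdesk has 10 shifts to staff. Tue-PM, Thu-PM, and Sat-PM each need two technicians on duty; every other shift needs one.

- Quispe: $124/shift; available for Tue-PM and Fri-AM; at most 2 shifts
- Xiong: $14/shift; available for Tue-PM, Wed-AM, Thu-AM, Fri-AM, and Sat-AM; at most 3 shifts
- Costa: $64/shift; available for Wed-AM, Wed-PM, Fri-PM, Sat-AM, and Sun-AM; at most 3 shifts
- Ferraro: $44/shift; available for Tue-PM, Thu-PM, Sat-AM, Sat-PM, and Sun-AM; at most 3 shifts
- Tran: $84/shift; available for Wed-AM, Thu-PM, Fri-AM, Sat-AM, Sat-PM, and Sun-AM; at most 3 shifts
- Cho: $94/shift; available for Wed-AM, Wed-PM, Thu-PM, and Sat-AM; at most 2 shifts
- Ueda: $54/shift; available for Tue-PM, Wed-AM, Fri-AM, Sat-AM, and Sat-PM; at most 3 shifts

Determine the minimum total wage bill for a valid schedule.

Thu-AM can only be covered by Xiong, so that assignment is forced.
Fri-PM can only be covered by Costa, so that assignment is forced.
Picking the cheapest available technician for each shift independently would cost $512, but that ignores the shift limits.
An optimal schedule: Tue-PM→Xiong+Ueda, Wed-AM→Ueda, Wed-PM→Costa, Thu-AM→Xiong, Thu-PM→Ferraro+Tran, Fri-AM→Xiong, Fri-PM→Costa, Sat-AM→Costa, Sat-PM→Ferraro+Ueda, Sun-AM→Ferraro.
Total: 14 + 54 + 54 + 64 + 14 + 44 + 84 + 14 + 64 + 64 + 44 + 54 + 44 = $612.

$612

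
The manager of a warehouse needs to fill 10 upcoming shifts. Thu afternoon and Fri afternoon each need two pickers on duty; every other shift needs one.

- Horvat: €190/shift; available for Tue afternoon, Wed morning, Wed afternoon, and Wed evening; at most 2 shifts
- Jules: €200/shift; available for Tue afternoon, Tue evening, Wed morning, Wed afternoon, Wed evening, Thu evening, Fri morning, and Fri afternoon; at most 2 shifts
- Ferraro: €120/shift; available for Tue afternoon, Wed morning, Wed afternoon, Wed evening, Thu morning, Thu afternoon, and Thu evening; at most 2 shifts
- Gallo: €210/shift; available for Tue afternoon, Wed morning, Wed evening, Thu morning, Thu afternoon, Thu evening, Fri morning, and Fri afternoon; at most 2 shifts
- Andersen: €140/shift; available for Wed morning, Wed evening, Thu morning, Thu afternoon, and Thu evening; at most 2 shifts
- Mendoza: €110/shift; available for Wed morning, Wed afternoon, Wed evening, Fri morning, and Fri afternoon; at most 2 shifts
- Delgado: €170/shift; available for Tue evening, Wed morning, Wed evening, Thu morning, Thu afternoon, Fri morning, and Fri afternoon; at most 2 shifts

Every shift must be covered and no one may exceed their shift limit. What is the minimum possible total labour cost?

€1860

Picking the cheapest available picker for each shift independently would cost €1510, but that ignores the shift limits.
An optimal schedule: Tue afternoon→Ferraro, Tue evening→Delgado, Wed morning→Horvat, Wed afternoon→Mendoza, Wed evening→Horvat, Thu morning→Ferraro, Thu afternoon→Andersen+Delgado, Thu evening→Andersen, Fri morning→Jules, Fri afternoon→Mendoza+Jules.
Total: 120 + 170 + 190 + 110 + 190 + 120 + 140 + 170 + 140 + 200 + 110 + 200 = €1860.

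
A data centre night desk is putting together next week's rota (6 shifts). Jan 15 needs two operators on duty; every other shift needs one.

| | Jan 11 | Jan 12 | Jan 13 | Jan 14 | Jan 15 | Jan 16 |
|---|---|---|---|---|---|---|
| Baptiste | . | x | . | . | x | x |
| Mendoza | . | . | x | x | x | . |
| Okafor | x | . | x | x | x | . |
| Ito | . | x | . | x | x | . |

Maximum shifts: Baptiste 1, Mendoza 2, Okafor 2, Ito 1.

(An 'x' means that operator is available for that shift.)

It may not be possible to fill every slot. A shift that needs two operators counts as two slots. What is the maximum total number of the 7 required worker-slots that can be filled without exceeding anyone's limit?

Total capacity across all operators is 1+2+2+1 = 6, and 7 slots are needed, so at most 6 can be filled.
An assignment achieving 6: Jan 11→Okafor, Jan 12→Ito, Jan 13→Mendoza, Jan 14→Mendoza, Jan 15→Okafor, Jan 16→Baptiste.
Loads: Baptiste 1/1, Mendoza 2/2, Okafor 2/2, Ito 1/1.

6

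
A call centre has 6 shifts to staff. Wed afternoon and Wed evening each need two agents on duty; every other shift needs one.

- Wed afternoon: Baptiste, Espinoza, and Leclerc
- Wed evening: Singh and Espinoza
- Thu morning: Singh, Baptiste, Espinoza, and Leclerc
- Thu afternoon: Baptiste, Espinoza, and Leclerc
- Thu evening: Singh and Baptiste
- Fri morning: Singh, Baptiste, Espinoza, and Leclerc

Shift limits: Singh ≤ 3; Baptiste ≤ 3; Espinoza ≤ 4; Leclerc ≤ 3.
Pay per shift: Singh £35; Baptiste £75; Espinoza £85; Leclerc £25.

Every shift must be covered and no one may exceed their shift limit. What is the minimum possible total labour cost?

£340

Wed evening can only be covered by Singh and Espinoza, so that assignment is forced.
Picking the cheapest available agent for each shift independently would cost £330, but that ignores the shift limits.
An optimal schedule: Wed afternoon→Leclerc+Baptiste, Wed evening→Singh+Espinoza, Thu morning→Leclerc, Thu afternoon→Leclerc, Thu evening→Singh, Fri morning→Singh.
Total: 25 + 75 + 35 + 85 + 25 + 25 + 35 + 35 = £340.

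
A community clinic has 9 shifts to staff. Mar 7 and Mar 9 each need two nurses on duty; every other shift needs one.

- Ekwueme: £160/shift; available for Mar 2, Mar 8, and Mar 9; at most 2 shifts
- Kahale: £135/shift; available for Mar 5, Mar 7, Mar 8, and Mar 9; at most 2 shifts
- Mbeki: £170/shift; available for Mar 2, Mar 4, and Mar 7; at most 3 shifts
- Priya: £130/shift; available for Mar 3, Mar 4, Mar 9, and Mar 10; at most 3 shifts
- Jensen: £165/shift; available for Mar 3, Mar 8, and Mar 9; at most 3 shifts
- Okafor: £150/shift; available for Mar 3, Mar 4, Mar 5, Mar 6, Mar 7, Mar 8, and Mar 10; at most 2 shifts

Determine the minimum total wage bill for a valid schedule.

Mar 6 can only be covered by Okafor, so that assignment is forced.
Picking the cheapest available nurse for each shift independently would cost £1520, but that ignores the shift limits.
An optimal schedule: Mar 2→Ekwueme, Mar 3→Priya, Mar 4→Priya, Mar 5→Kahale, Mar 6→Okafor, Mar 7→Kahale+Okafor, Mar 8→Jensen, Mar 9→Ekwueme+Jensen, Mar 10→Priya.
Total: 160 + 130 + 130 + 135 + 150 + 135 + 150 + 165 + 160 + 165 + 130 = £1610.

£1610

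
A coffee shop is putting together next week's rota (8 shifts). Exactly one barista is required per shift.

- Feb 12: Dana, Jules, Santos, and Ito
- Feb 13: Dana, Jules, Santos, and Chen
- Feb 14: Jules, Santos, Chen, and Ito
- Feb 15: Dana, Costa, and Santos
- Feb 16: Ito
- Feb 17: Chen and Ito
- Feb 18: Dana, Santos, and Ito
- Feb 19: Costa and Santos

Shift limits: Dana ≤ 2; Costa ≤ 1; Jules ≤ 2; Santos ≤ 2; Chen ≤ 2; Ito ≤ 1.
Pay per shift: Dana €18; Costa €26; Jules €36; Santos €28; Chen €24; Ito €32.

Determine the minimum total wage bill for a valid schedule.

Feb 16 can only be covered by Ito, so that assignment is forced.
Picking the cheapest available barista for each shift independently would cost €178, but that ignores the shift limits.
An optimal schedule: Feb 12→Santos, Feb 13→Chen, Feb 14→Santos, Feb 15→Dana, Feb 16→Ito, Feb 17→Chen, Feb 18→Dana, Feb 19→Costa.
Total: 28 + 24 + 28 + 18 + 32 + 24 + 18 + 26 = €198.

€198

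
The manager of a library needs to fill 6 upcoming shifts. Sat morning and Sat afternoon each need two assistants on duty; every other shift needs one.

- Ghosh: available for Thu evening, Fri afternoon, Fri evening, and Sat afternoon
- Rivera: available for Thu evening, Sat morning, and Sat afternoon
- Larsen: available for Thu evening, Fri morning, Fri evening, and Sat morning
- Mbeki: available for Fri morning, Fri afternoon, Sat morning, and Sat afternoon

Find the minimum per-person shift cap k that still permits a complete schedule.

2

With 4 assistants and 8 worker-slots to fill, someone must work at least ⌈8/4⌉ = 2 shifts, so k ≥ 2.
k = 2 works: Thu evening→Rivera, Fri morning→Larsen, Fri afternoon→Ghosh, Fri evening→Ghosh, Sat morning→Larsen+Mbeki, Sat afternoon→Rivera+Mbeki.
Loads: Ghosh 2, Rivera 2, Larsen 2, Mbeki 2 — all ≤ 2.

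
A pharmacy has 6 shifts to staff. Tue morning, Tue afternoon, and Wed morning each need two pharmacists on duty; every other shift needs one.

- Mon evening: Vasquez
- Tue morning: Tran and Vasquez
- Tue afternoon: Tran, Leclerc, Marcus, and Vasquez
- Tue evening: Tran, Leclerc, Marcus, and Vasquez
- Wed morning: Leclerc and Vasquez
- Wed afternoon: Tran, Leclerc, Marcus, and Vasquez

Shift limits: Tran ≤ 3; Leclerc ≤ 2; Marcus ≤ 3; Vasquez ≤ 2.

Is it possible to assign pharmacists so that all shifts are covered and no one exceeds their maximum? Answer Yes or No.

No

Total capacity is 10 and 9 slots are needed, so capacity alone doesn't rule it out.
Shifts {Mon evening, Tue morning, Wed morning} need 5 worker-slots in total, but the pharmacists available for any of those shifts (Tran, Leclerc, and Vasquez) can supply at most 4 among them. So no valid schedule exists.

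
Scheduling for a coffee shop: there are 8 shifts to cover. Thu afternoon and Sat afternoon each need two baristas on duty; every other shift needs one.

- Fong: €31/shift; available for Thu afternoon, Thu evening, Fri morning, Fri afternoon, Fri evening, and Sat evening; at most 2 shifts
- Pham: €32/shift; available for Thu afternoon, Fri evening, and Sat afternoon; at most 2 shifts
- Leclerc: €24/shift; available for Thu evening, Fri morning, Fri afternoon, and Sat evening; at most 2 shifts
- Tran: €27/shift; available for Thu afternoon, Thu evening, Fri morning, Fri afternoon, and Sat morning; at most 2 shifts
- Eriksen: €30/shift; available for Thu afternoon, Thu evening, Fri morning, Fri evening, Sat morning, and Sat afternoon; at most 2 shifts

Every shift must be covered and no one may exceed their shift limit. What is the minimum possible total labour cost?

Sat afternoon can only be covered by Pham and Eriksen, so that assignment is forced.
Picking the cheapest available barista for each shift independently would cost €272, but that ignores the shift limits.
An optimal schedule: Thu afternoon→Tran+Eriksen, Thu evening→Leclerc, Fri morning→Leclerc, Fri afternoon→Fong, Fri evening→Pham, Sat morning→Tran, Sat afternoon→Pham+Eriksen, Sat evening→Fong.
Total: 27 + 30 + 24 + 24 + 31 + 32 + 27 + 32 + 30 + 31 = €288.

€288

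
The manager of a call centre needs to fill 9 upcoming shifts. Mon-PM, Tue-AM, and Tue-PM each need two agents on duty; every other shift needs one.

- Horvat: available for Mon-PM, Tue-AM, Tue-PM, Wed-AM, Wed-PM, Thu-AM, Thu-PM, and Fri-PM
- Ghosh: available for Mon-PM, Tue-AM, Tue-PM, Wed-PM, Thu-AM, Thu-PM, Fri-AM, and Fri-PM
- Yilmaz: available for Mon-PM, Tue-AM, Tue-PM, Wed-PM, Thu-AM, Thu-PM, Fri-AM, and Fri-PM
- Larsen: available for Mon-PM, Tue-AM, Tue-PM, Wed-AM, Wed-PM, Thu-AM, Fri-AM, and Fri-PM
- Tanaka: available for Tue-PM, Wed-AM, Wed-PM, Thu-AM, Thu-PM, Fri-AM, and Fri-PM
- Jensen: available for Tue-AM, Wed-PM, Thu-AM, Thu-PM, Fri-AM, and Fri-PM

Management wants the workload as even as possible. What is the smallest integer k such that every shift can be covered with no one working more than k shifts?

2

With 6 agents and 12 worker-slots to fill, someone must work at least ⌈12/6⌉ = 2 shifts, so k ≥ 2.
k = 2 works: Mon-PM→Ghosh+Yilmaz, Tue-AM→Larsen+Jensen, Tue-PM→Larsen+Tanaka, Wed-AM→Horvat, Wed-PM→Yilmaz, Thu-AM→Tanaka, Thu-PM→Horvat, Fri-AM→Ghosh, Fri-PM→Jensen.
Loads: Horvat 2, Ghosh 2, Yilmaz 2, Larsen 2, Tanaka 2, Jensen 2 — all ≤ 2.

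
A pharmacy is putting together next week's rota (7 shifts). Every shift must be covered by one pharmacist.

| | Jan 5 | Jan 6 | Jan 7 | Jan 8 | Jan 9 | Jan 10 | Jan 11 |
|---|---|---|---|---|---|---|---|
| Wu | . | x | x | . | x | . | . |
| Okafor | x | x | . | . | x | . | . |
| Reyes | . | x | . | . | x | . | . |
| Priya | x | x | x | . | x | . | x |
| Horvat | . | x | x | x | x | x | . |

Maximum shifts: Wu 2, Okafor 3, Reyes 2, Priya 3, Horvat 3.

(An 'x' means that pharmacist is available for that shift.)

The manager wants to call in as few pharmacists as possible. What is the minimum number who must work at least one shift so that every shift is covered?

7 slots to fill and no one can take more than 3, so at least ⌈7/3⌉ = 3 pharmacists are needed.
Wu, Priya, and Horvat alone can cover everything: Jan 5→Priya, Jan 6→Wu, Jan 7→Wu, Jan 8→Horvat, Jan 9→Priya, Jan 10→Horvat, Jan 11→Priya.

3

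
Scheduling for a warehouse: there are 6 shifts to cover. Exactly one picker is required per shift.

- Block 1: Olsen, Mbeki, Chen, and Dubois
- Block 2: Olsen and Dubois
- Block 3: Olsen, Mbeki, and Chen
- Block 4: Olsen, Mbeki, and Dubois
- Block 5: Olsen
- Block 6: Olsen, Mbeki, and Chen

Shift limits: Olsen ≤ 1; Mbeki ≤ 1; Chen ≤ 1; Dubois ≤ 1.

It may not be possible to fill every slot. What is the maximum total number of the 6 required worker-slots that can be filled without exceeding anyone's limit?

4

Total capacity across all pickers is 1+1+1+1 = 4, and 6 slots are needed, so at most 4 can be filled.
An assignment achieving 4: Block 2→Dubois, Block 3→Mbeki, Block 5→Olsen, Block 6→Chen.
Loads: Olsen 1/1, Mbeki 1/1, Chen 1/1, Dubois 1/1.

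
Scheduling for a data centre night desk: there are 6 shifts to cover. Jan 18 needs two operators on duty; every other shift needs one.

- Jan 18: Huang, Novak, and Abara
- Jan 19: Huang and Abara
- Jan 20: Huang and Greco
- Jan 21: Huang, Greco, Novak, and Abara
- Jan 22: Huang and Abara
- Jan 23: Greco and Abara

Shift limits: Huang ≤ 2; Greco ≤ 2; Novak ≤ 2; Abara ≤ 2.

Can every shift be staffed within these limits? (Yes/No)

One valid schedule: Jan 18→Novak+Abara, Jan 19→Huang, Jan 20→Huang, Jan 21→Greco, Jan 22→Abara, Jan 23→Greco.
Loads: Huang 2/2, Greco 2/2, Novak 1/2, Abara 2/2 — all within limits.

Yes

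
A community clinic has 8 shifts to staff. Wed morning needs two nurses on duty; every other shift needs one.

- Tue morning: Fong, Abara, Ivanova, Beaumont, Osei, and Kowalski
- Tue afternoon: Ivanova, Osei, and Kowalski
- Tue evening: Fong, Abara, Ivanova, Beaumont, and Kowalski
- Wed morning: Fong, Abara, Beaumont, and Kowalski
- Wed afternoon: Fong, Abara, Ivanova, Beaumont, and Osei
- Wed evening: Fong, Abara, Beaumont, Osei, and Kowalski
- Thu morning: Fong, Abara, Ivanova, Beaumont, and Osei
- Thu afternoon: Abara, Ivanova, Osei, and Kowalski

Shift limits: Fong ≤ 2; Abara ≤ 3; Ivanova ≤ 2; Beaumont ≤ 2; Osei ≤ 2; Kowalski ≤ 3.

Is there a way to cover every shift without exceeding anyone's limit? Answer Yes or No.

One valid schedule: Tue morning→Ivanova, Tue afternoon→Ivanova, Tue evening→Fong, Wed morning→Beaumont+Kowalski, Wed afternoon→Fong, Wed evening→Abara, Thu morning→Abara, Thu afternoon→Abara.
Loads: Fong 2/2, Abara 3/3, Ivanova 2/2, Beaumont 1/2, Osei 0/2, Kowalski 1/3 — all within limits.

Yes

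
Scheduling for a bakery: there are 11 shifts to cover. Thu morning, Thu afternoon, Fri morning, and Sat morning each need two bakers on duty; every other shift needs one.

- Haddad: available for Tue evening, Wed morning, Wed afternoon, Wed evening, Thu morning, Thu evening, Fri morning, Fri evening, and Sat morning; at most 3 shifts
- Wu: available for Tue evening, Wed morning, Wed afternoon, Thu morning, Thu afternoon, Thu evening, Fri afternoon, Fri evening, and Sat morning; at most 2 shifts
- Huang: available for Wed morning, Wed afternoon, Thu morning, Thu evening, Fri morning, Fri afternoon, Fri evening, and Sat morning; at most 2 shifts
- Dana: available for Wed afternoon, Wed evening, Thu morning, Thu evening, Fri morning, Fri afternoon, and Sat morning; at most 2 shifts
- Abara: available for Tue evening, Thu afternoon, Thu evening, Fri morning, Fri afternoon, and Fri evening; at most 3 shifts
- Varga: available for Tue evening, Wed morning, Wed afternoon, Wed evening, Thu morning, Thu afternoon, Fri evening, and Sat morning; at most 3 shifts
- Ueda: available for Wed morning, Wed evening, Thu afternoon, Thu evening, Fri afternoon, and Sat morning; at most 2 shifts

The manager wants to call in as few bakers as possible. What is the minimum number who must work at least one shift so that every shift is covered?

15 slots to fill and no one can take more than 3, so at least ⌈15/3⌉ = 5 bakers are needed.
Any 5 bakers together have capacity at most 3+3+3+2+2 = 13 < 15 slots, so 5 can never suffice.
Haddad, Wu, Huang, Dana, Abara, and Varga alone can cover everything: Tue evening→Haddad, Wed morning→Haddad, Wed afternoon→Huang, Wed evening→Haddad, Thu morning→Dana+Varga, Thu afternoon→Wu+Abara, Thu evening→Abara, Fri morning→Huang+Abara, Fri afternoon→Wu, Fri evening→Varga, Sat morning→Dana+Varga.

6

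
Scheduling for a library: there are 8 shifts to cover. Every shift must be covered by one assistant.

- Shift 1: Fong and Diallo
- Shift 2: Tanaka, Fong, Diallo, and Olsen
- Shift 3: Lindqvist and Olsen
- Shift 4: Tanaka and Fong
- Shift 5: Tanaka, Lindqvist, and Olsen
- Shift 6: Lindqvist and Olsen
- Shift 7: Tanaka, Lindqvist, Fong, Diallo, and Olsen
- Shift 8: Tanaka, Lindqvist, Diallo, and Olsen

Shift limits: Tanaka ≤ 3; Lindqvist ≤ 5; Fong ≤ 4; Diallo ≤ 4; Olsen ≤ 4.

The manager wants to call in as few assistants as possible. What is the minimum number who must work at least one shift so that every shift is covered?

8 slots to fill and no one can take more than 5, so at least ⌈8/5⌉ = 2 assistants are needed.
Lindqvist and Fong alone can cover everything: Shift 1→Fong, Shift 2→Fong, Shift 3→Lindqvist, Shift 4→Fong, Shift 5→Lindqvist, Shift 6→Lindqvist, Shift 7→Lindqvist, Shift 8→Lindqvist.

2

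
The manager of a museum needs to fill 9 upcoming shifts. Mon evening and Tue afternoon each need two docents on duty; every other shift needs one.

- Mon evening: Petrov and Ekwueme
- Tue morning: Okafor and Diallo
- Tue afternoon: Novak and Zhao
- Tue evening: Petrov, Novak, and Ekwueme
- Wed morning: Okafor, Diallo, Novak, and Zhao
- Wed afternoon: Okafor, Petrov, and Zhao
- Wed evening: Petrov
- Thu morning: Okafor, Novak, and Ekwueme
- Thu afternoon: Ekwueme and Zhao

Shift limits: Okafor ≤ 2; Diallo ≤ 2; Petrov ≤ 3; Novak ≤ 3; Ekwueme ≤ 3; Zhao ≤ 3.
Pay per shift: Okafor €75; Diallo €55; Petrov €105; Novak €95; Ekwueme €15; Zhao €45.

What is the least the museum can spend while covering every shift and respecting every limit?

Mon evening can only be covered by Petrov and Ekwueme, so that assignment is forced.
Tue afternoon can only be covered by Novak and Zhao, so that assignment is forced.
Wed evening can only be covered by Petrov, so that assignment is forced.
Picking the cheapest available docent for each shift independently would cost €555, but that ignores the shift limits.
An optimal schedule: Mon evening→Ekwueme+Petrov, Tue morning→Diallo, Tue afternoon→Zhao+Novak, Tue evening→Ekwueme, Wed morning→Diallo, Wed afternoon→Zhao, Wed evening→Petrov, Thu morning→Ekwueme, Thu afternoon→Zhao.
Total: 15 + 105 + 55 + 45 + 95 + 15 + 55 + 45 + 105 + 15 + 45 = €595.

€595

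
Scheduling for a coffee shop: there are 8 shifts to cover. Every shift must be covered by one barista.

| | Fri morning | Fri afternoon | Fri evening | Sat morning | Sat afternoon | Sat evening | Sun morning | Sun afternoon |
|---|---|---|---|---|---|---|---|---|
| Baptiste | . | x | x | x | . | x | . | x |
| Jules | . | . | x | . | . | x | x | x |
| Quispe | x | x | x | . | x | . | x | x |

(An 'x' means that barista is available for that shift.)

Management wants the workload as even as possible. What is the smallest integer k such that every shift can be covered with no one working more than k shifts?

3

With 3 baristas and 8 worker-slots to fill, someone must work at least ⌈8/3⌉ = 3 shifts, so k ≥ 3.
k = 3 works: Fri morning→Quispe, Fri afternoon→Baptiste, Fri evening→Jules, Sat morning→Baptiste, Sat afternoon→Quispe, Sat evening→Baptiste, Sun morning→Jules, Sun afternoon→Jules.
Loads: Baptiste 3, Jules 3, Quispe 2 — all ≤ 3.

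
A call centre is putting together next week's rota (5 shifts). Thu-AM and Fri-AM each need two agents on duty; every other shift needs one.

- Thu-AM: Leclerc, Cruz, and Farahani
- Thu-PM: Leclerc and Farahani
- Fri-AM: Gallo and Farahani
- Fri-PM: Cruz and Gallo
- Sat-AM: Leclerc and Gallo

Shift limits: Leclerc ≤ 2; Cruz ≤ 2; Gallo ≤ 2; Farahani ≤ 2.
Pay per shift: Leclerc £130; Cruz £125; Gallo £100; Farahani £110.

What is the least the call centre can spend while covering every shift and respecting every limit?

£800

Fri-AM can only be covered by Gallo and Farahani, so that assignment is forced.
Picking the cheapest available agent for each shift independently would cost £755, but that ignores the shift limits.
An optimal schedule: Thu-AM→Cruz+Leclerc, Thu-PM→Farahani, Fri-AM→Gallo+Farahani, Fri-PM→Cruz, Sat-AM→Gallo.
Total: 125 + 130 + 110 + 100 + 110 + 125 + 100 = £800.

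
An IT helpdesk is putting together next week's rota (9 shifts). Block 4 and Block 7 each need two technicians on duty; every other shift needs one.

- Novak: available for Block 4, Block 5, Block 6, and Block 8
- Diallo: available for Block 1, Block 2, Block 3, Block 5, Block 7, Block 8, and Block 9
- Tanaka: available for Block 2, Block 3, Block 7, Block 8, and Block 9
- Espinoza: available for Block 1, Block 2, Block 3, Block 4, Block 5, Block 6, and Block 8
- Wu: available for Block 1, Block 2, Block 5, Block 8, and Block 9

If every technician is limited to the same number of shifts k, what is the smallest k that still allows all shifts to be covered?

3

With 5 technicians and 11 worker-slots to fill, someone must work at least ⌈11/5⌉ = 3 shifts, so k ≥ 3.
k = 3 works: Block 1→Diallo, Block 2→Tanaka, Block 3→Diallo, Block 4→Novak+Espinoza, Block 5→Novak, Block 6→Novak, Block 7→Diallo+Tanaka, Block 8→Espinoza, Block 9→Tanaka.
Loads: Novak 3, Diallo 3, Tanaka 3, Espinoza 2, Wu 0 — all ≤ 3.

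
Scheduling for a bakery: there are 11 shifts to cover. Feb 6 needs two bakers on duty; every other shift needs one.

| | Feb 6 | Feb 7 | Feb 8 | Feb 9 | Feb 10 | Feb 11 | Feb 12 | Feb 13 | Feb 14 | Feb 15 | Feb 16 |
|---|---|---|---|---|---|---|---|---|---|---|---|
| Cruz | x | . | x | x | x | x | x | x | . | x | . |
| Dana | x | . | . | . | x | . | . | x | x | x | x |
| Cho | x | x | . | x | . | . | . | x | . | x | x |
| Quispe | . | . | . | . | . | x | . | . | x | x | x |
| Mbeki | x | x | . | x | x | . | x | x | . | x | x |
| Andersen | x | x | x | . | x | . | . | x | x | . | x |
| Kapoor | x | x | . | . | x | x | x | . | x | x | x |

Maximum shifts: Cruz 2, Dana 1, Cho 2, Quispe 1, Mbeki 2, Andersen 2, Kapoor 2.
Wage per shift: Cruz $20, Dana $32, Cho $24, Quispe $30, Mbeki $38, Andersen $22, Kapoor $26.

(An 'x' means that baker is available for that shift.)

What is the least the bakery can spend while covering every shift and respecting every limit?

$322

Picking the cheapest available baker for each shift independently would cost $248, but that ignores the shift limits.
An optimal schedule: Feb 6→Andersen+Kapoor, Feb 7→Cho, Feb 8→Cruz, Feb 9→Cruz, Feb 10→Mbeki, Feb 11→Quispe, Feb 12→Mbeki, Feb 13→Cho, Feb 14→Dana, Feb 15→Kapoor, Feb 16→Andersen.
Total: 22 + 26 + 24 + 20 + 20 + 38 + 30 + 38 + 24 + 32 + 26 + 22 = $322.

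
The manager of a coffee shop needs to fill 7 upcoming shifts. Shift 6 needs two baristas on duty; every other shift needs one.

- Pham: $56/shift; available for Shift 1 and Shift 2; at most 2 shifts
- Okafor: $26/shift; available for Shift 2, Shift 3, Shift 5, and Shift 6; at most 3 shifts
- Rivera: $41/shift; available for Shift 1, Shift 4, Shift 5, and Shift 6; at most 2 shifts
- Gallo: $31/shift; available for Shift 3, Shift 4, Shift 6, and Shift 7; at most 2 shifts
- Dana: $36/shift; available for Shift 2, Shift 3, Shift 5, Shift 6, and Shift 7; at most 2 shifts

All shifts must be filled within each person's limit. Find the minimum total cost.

Picking the cheapest available barista for each shift independently would cost $238, but that ignores the shift limits.
An optimal schedule: Shift 1→Rivera, Shift 2→Okafor, Shift 3→Okafor, Shift 4→Gallo, Shift 5→Dana, Shift 6→Okafor+Dana, Shift 7→Gallo.
Total: 41 + 26 + 26 + 31 + 36 + 26 + 36 + 31 = $253.

$253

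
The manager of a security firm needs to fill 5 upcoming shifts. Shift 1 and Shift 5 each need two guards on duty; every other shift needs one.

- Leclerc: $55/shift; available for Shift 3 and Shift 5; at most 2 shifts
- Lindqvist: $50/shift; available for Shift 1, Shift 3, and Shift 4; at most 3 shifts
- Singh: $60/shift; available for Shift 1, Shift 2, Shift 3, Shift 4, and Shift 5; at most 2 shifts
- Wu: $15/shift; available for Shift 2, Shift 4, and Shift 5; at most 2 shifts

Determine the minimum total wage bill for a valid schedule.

Shift 1 can only be covered by Lindqvist and Singh, so that assignment is forced.
Picking the cheapest available guard for each shift independently would cost $260, but that ignores the shift limits.
An optimal schedule: Shift 1→Lindqvist+Singh, Shift 2→Wu, Shift 3→Lindqvist, Shift 4→Lindqvist, Shift 5→Wu+Leclerc.
Total: 50 + 60 + 15 + 50 + 50 + 15 + 55 = $295.

$295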